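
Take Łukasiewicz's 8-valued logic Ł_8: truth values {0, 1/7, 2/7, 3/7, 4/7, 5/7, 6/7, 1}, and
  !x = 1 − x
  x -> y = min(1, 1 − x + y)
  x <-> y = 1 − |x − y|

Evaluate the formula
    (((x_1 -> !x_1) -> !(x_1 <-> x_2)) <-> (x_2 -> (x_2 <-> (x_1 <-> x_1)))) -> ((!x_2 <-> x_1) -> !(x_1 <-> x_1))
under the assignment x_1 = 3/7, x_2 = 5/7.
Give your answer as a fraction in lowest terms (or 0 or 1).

!x_1 = !3/7 = 4/7
x_1 -> !x_1 = 3/7 -> 4/7 = 1
x_1 <-> x_2 = 3/7 <-> 5/7 = 5/7
!(x_1 <-> x_2) = !5/7 = 2/7
(x_1 -> !x_1) -> !(x_1 <-> x_2) = 1 -> 2/7 = 2/7
x_1 <-> x_1 = 3/7 <-> 3/7 = 1
x_2 <-> (x_1 <-> x_1) = 5/7 <-> 1 = 5/7
x_2 -> (x_2 <-> (x_1 <-> x_1)) = 5/7 -> 5/7 = 1
((x_1 -> !x_1) -> !(x_1 <-> x_2)) <-> (x_2 -> (x_2 <-> (x_1 <-> x_1))) = 2/7 <-> 1 = 2/7
!x_2 = !5/7 = 2/7
!x_2 <-> x_1 = 2/7 <-> 3/7 = 6/7
x_1 <-> x_1 = 3/7 <-> 3/7 = 1
!(x_1 <-> x_1) = !1 = 0
(!x_2 <-> x_1) -> !(x_1 <-> x_1) = 6/7 -> 0 = 1/7
(((x_1 -> !x_1) -> !(x_1 <-> x_2)) <-> (x_2 -> (x_2 <-> (x_1 <-> x_1)))) -> ((!x_2 <-> x_1) -> !(x_1 <-> x_1)) = 2/7 -> 1/7 = 6/7

6/7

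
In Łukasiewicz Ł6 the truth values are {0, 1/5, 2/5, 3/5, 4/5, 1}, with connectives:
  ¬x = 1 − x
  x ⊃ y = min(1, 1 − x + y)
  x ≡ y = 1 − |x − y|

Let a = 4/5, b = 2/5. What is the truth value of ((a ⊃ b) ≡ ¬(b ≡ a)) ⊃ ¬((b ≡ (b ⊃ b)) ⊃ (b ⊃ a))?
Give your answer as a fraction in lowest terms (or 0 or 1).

a ⊃ b = 4/5 ⊃ 2/5 = 3/5
b ≡ a = 2/5 ≡ 4/5 = 3/5
¬(b ≡ a) = ¬3/5 = 2/5
(a ⊃ b) ≡ ¬(b ≡ a) = 3/5 ≡ 2/5 = 4/5
b ⊃ b = 2/5 ⊃ 2/5 = 1
b ≡ (b ⊃ b) = 2/5 ≡ 1 = 2/5
b ⊃ a = 2/5 ⊃ 4/5 = 1
(b ≡ (b ⊃ b)) ⊃ (b ⊃ a) = 2/5 ⊃ 1 = 1
¬((b ≡ (b ⊃ b)) ⊃ (b ⊃ a)) = ¬1 = 0
((a ⊃ b) ≡ ¬(b ≡ a)) ⊃ ¬((b ≡ (b ⊃ b)) ⊃ (b ⊃ a)) = 4/5 ⊃ 0 = 1/5

1/5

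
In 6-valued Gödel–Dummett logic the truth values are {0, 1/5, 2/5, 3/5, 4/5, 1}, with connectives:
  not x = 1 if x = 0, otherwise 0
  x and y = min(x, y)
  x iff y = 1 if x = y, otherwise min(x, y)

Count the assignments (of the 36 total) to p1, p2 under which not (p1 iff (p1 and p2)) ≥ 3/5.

value 1: 5 assignments (counts)
value 0: 31 assignments
So 5 of the 36 assignments meet the threshold.

5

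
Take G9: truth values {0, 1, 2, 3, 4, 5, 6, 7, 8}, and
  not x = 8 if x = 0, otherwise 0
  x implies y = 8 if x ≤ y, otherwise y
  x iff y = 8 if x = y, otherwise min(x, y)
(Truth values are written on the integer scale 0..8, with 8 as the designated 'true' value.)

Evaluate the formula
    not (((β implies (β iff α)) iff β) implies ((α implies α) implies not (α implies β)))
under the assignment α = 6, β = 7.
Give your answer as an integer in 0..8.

8

β iff α = 7 iff 6 = 6
β implies (β iff α) = 7 implies 6 = 6
(β implies (β iff α)) iff β = 6 iff 7 = 6
α implies α = 6 implies 6 = 8
α implies β = 6 implies 7 = 8
not (α implies β) = not 8 = 0
(α implies α) implies not (α implies β) = 8 implies 0 = 0
((β implies (β iff α)) iff β) implies ((α implies α) implies not (α implies β)) = 6 implies 0 = 0
not (((β implies (β iff α)) iff β) implies ((α implies α) implies not (α implies β))) = not 0 = 8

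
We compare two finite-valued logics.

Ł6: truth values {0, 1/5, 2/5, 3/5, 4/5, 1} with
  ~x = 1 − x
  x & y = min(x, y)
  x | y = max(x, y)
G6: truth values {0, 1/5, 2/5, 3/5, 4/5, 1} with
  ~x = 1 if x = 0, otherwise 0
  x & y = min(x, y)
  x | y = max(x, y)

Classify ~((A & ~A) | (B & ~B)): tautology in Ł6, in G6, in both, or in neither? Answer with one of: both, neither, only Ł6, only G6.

In Ł6: at A = 0, B = 1/5 the value is 4/5 — not a tautology.
In G6: every assignment gives 1 — tautology.

only G6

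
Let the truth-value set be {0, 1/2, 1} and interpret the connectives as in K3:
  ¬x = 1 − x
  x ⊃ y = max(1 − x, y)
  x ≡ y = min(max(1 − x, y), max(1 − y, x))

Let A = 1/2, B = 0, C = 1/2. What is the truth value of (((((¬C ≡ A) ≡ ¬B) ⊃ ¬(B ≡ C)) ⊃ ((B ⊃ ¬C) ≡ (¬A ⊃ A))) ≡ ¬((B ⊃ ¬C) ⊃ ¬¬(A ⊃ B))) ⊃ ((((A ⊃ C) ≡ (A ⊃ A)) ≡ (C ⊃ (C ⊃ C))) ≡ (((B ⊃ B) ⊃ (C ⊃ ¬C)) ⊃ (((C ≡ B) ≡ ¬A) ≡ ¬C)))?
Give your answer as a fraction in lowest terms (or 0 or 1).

¬C = ¬1/2 = 1/2
¬C ≡ A = 1/2 ≡ 1/2 = 1/2
¬B = ¬0 = 1
(¬C ≡ A) ≡ ¬B = 1/2 ≡ 1 = 1/2
B ≡ C = 0 ≡ 1/2 = 1/2
¬(B ≡ C) = ¬1/2 = 1/2
((¬C ≡ A) ≡ ¬B) ⊃ ¬(B ≡ C) = 1/2 ⊃ 1/2 = 1/2
¬C = ¬1/2 = 1/2
B ⊃ ¬C = 0 ⊃ 1/2 = 1
¬A = ¬1/2 = 1/2
¬A ⊃ A = 1/2 ⊃ 1/2 = 1/2
(B ⊃ ¬C) ≡ (¬A ⊃ A) = 1 ≡ 1/2 = 1/2
(((¬C ≡ A) ≡ ¬B) ⊃ ¬(B ≡ C)) ⊃ ((B ⊃ ¬C) ≡ (¬A ⊃ A)) = 1/2 ⊃ 1/2 = 1/2
¬C = ¬1/2 = 1/2
B ⊃ ¬C = 0 ⊃ 1/2 = 1
A ⊃ B = 1/2 ⊃ 0 = 1/2
¬(A ⊃ B) = ¬1/2 = 1/2
¬¬(A ⊃ B) = ¬1/2 = 1/2
(B ⊃ ¬C) ⊃ ¬¬(A ⊃ B) = 1 ⊃ 1/2 = 1/2
¬((B ⊃ ¬C) ⊃ ¬¬(A ⊃ B)) = ¬1/2 = 1/2
((((¬C ≡ A) ≡ ¬B) ⊃ ¬(B ≡ C)) ⊃ ((B ⊃ ¬C) ≡ (¬A ⊃ A))) ≡ ¬((B ⊃ ¬C) ⊃ ¬¬(A ⊃ B)) = 1/2 ≡ 1/2 = 1/2
A ⊃ C = 1/2 ⊃ 1/2 = 1/2
A ⊃ A = 1/2 ⊃ 1/2 = 1/2
(A ⊃ C) ≡ (A ⊃ A) = 1/2 ≡ 1/2 = 1/2
C ⊃ C = 1/2 ⊃ 1/2 = 1/2
C ⊃ (C ⊃ C) = 1/2 ⊃ 1/2 = 1/2
((A ⊃ C) ≡ (A ⊃ A)) ≡ (C ⊃ (C ⊃ C)) = 1/2 ≡ 1/2 = 1/2
B ⊃ B = 0 ⊃ 0 = 1
¬C = ¬1/2 = 1/2
C ⊃ ¬C = 1/2 ⊃ 1/2 = 1/2
(B ⊃ B) ⊃ (C ⊃ ¬C) = 1 ⊃ 1/2 = 1/2
C ≡ B = 1/2 ≡ 0 = 1/2
¬A = ¬1/2 = 1/2
(C ≡ B) ≡ ¬A = 1/2 ≡ 1/2 = 1/2
¬C = ¬1/2 = 1/2
((C ≡ B) ≡ ¬A) ≡ ¬C = 1/2 ≡ 1/2 = 1/2
((B ⊃ B) ⊃ (C ⊃ ¬C)) ⊃ (((C ≡ B) ≡ ¬A) ≡ ¬C) = 1/2 ⊃ 1/2 = 1/2
(((A ⊃ C) ≡ (A ⊃ A)) ≡ (C ⊃ (C ⊃ C))) ≡ (((B ⊃ B) ⊃ (C ⊃ ¬C)) ⊃ (((C ≡ B) ≡ ¬A) ≡ ¬C)) = 1/2 ≡ 1/2 = 1/2
(((((¬C ≡ A) ≡ ¬B) ⊃ ¬(B ≡ C)) ⊃ ((B ⊃ ¬C) ≡ (¬A ⊃ A))) ≡ ¬((B ⊃ ¬C) ⊃ ¬¬(A ⊃ B))) ⊃ ((((A ⊃ C) ≡ (A ⊃ A)) ≡ (C ⊃ (C ⊃ C))) ≡ (((B ⊃ B) ⊃ (C ⊃ ¬C)) ⊃ (((C ≡ B) ≡ ¬A) ≡ ¬C))) = 1/2 ⊃ 1/2 = 1/2

1/2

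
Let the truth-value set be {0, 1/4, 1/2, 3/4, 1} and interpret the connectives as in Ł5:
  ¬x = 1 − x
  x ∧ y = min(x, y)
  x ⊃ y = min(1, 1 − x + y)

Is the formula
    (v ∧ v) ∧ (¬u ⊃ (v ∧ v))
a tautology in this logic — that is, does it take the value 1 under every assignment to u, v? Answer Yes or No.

Counterexample: take u = 0, v = 0.
v ∧ v = 0 ∧ 0 = 0
¬u = ¬0 = 1
¬u ⊃ (v ∧ v) = 1 ⊃ 0 = 0
(v ∧ v) ∧ (¬u ⊃ (v ∧ v)) = 0 ∧ 0 = 0
This gives 0 ≠ 1.

No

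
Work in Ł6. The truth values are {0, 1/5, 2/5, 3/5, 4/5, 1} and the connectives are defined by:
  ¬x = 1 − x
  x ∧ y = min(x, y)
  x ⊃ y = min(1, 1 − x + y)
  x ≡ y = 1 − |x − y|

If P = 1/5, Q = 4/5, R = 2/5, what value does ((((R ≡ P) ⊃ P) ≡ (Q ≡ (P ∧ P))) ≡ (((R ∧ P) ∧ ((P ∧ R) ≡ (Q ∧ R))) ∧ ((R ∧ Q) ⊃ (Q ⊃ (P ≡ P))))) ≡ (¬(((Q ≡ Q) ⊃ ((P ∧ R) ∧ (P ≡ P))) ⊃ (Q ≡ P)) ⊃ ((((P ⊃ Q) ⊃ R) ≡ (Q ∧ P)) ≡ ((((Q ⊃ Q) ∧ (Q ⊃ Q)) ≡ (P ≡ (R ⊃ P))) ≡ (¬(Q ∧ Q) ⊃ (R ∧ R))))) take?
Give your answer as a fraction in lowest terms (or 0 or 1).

R ≡ P = 2/5 ≡ 1/5 = 4/5
(R ≡ P) ⊃ P = 4/5 ⊃ 1/5 = 2/5
P ∧ P = 1/5 ∧ 1/5 = 1/5
Q ≡ (P ∧ P) = 4/5 ≡ 1/5 = 2/5
((R ≡ P) ⊃ P) ≡ (Q ≡ (P ∧ P)) = 2/5 ≡ 2/5 = 1
R ∧ P = 2/5 ∧ 1/5 = 1/5
P ∧ R = 1/5 ∧ 2/5 = 1/5
Q ∧ R = 4/5 ∧ 2/5 = 2/5
(P ∧ R) ≡ (Q ∧ R) = 1/5 ≡ 2/5 = 4/5
(R ∧ P) ∧ ((P ∧ R) ≡ (Q ∧ R)) = 1/5 ∧ 4/5 = 1/5
R ∧ Q = 2/5 ∧ 4/5 = 2/5
P ≡ P = 1/5 ≡ 1/5 = 1
Q ⊃ (P ≡ P) = 4/5 ⊃ 1 = 1
(R ∧ Q) ⊃ (Q ⊃ (P ≡ P)) = 2/5 ⊃ 1 = 1
((R ∧ P) ∧ ((P ∧ R) ≡ (Q ∧ R))) ∧ ((R ∧ Q) ⊃ (Q ⊃ (P ≡ P))) = 1/5 ∧ 1 = 1/5
(((R ≡ P) ⊃ P) ≡ (Q ≡ (P ∧ P))) ≡ (((R ∧ P) ∧ ((P ∧ R) ≡ (Q ∧ R))) ∧ ((R ∧ Q) ⊃ (Q ⊃ (P ≡ P)))) = 1 ≡ 1/5 = 1/5
Q ≡ Q = 4/5 ≡ 4/5 = 1
P ∧ R = 1/5 ∧ 2/5 = 1/5
P ≡ P = 1/5 ≡ 1/5 = 1
(P ∧ R) ∧ (P ≡ P) = 1/5 ∧ 1 = 1/5
(Q ≡ Q) ⊃ ((P ∧ R) ∧ (P ≡ P)) = 1 ⊃ 1/5 = 1/5
Q ≡ P = 4/5 ≡ 1/5 = 2/5
((Q ≡ Q) ⊃ ((P ∧ R) ∧ (P ≡ P))) ⊃ (Q ≡ P) = 1/5 ⊃ 2/5 = 1
¬(((Q ≡ Q) ⊃ ((P ∧ R) ∧ (P ≡ P))) ⊃ (Q ≡ P)) = ¬1 = 0
P ⊃ Q = 1/5 ⊃ 4/5 = 1
(P ⊃ Q) ⊃ R = 1 ⊃ 2/5 = 2/5
Q ∧ P = 4/5 ∧ 1/5 = 1/5
((P ⊃ Q) ⊃ R) ≡ (Q ∧ P) = 2/5 ≡ 1/5 = 4/5
Q ⊃ Q = 4/5 ⊃ 4/5 = 1
Q ⊃ Q = 4/5 ⊃ 4/5 = 1
(Q ⊃ Q) ∧ (Q ⊃ Q) = 1 ∧ 1 = 1
R ⊃ P = 2/5 ⊃ 1/5 = 4/5
P ≡ (R ⊃ P) = 1/5 ≡ 4/5 = 2/5
((Q ⊃ Q) ∧ (Q ⊃ Q)) ≡ (P ≡ (R ⊃ P)) = 1 ≡ 2/5 = 2/5
Q ∧ Q = 4/5 ∧ 4/5 = 4/5
¬(Q ∧ Q) = ¬4/5 = 1/5
R ∧ R = 2/5 ∧ 2/5 = 2/5
¬(Q ∧ Q) ⊃ (R ∧ R) = 1/5 ⊃ 2/5 = 1
(((Q ⊃ Q) ∧ (Q ⊃ Q)) ≡ (P ≡ (R ⊃ P))) ≡ (¬(Q ∧ Q) ⊃ (R ∧ R)) = 2/5 ≡ 1 = 2/5
(((P ⊃ Q) ⊃ R) ≡ (Q ∧ P)) ≡ ((((Q ⊃ Q) ∧ (Q ⊃ Q)) ≡ (P ≡ (R ⊃ P))) ≡ (¬(Q ∧ Q) ⊃ (R ∧ R))) = 4/5 ≡ 2/5 = 3/5
¬(((Q ≡ Q) ⊃ ((P ∧ R) ∧ (P ≡ P))) ⊃ (Q ≡ P)) ⊃ ((((P ⊃ Q) ⊃ R) ≡ (Q ∧ P)) ≡ ((((Q ⊃ Q) ∧ (Q ⊃ Q)) ≡ (P ≡ (R ⊃ P))) ≡ (¬(Q ∧ Q) ⊃ (R ∧ R)))) = 0 ⊃ 3/5 = 1
((((R ≡ P) ⊃ P) ≡ (Q ≡ (P ∧ P))) ≡ (((R ∧ P) ∧ ((P ∧ R) ≡ (Q ∧ R))) ∧ ((R ∧ Q) ⊃ (Q ⊃ (P ≡ P))))) ≡ (¬(((Q ≡ Q) ⊃ ((P ∧ R) ∧ (P ≡ P))) ⊃ (Q ≡ P)) ⊃ ((((P ⊃ Q) ⊃ R) ≡ (Q ∧ P)) ≡ ((((Q ⊃ Q) ∧ (Q ⊃ Q)) ≡ (P ≡ (R ⊃ P))) ≡ (¬(Q ∧ Q) ⊃ (R ∧ R))))) = 1/5 ≡ 1 = 1/5

1/5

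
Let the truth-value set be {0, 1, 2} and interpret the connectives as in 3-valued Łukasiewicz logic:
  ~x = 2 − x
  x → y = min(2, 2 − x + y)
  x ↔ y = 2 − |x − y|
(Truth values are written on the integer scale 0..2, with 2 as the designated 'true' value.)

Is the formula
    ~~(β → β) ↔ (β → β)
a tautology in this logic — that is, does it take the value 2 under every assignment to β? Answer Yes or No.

Yes

β = 0 ↦ 2
β = 1 ↦ 2
β = 2 ↦ 2
Every assignment gives a value ≥ 2.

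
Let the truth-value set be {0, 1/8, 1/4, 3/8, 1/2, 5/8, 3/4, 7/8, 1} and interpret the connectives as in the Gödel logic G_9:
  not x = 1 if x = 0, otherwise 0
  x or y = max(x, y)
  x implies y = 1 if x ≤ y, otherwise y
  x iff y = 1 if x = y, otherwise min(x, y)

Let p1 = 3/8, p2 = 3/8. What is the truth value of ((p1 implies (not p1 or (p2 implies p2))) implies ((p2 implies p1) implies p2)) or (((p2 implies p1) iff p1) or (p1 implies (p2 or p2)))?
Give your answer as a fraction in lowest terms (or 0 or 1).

not p1 = not 3/8 = 0
p2 implies p2 = 3/8 implies 3/8 = 1
not p1 or (p2 implies p2) = 0 or 1 = 1
p1 implies (not p1 or (p2 implies p2)) = 3/8 implies 1 = 1
p2 implies p1 = 3/8 implies 3/8 = 1
(p2 implies p1) implies p2 = 1 implies 3/8 = 3/8
(p1 implies (not p1 or (p2 implies p2))) implies ((p2 implies p1) implies p2) = 1 implies 3/8 = 3/8
p2 implies p1 = 3/8 implies 3/8 = 1
(p2 implies p1) iff p1 = 1 iff 3/8 = 3/8
p2 or p2 = 3/8 or 3/8 = 3/8
p1 implies (p2 or p2) = 3/8 implies 3/8 = 1
((p2 implies p1) iff p1) or (p1 implies (p2 or p2)) = 3/8 or 1 = 1
((p1 implies (not p1 or (p2 implies p2))) implies ((p2 implies p1) implies p2)) or (((p2 implies p1) iff p1) or (p1 implies (p2 or p2))) = 3/8 or 1 = 1

1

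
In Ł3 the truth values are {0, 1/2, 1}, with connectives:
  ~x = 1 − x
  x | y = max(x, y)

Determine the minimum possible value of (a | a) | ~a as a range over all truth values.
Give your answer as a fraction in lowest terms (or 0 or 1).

1/2

Take a = 1/2:
a | a = 1/2 | 1/2 = 1/2
~a = ~1/2 = 1/2
(a | a) | ~a = 1/2 | 1/2 = 1/2
No assignment yields a value below 1/2, so this is the minimum.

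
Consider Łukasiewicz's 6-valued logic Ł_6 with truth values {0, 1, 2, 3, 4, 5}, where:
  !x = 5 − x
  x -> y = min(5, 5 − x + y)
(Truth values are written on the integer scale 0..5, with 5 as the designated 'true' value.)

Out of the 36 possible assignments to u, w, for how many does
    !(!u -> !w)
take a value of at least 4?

value 5: 1 assignment (counts)
value 4: 2 assignments (counts)
value 3: 3 assignments
value 2: 4 assignments
value 1: 5 assignments
value 0: 21 assignments
So 3 of the 36 assignments meet the threshold.

3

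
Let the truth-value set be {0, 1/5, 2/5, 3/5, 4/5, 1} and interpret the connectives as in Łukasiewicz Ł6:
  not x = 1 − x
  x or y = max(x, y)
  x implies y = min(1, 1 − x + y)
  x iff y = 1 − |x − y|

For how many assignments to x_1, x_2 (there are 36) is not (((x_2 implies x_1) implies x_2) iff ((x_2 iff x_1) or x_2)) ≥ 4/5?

3

value 1: 1 assignment (counts)
value 4/5: 2 assignments (counts)
value 3/5: 3 assignments
value 2/5: 7 assignments
value 1/5: 11 assignments
value 0: 12 assignments
So 3 of the 36 assignments meet the threshold.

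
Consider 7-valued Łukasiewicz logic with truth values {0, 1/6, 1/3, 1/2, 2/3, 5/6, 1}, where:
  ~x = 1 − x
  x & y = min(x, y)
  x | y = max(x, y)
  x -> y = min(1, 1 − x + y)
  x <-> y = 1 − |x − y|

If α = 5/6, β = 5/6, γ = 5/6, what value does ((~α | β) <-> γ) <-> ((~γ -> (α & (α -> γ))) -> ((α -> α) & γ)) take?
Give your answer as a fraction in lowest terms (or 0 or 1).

5/6

~α = ~5/6 = 1/6
~α | β = 1/6 | 5/6 = 5/6
(~α | β) <-> γ = 5/6 <-> 5/6 = 1
~γ = ~5/6 = 1/6
α -> γ = 5/6 -> 5/6 = 1
α & (α -> γ) = 5/6 & 1 = 5/6
~γ -> (α & (α -> γ)) = 1/6 -> 5/6 = 1
α -> α = 5/6 -> 5/6 = 1
(α -> α) & γ = 1 & 5/6 = 5/6
(~γ -> (α & (α -> γ))) -> ((α -> α) & γ) = 1 -> 5/6 = 5/6
((~α | β) <-> γ) <-> ((~γ -> (α & (α -> γ))) -> ((α -> α) & γ)) = 1 <-> 5/6 = 5/6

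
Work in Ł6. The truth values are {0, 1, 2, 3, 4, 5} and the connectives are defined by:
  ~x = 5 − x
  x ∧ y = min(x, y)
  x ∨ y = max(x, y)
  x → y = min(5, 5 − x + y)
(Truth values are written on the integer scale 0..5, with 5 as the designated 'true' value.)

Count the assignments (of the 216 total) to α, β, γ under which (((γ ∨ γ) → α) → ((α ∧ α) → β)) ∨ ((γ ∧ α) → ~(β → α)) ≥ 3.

value 5: 154 assignments (counts)
value 4: 29 assignments (counts)
value 3: 18 assignments (counts)
value 2: 10 assignments
value 1: 4 assignments
value 0: 1 assignment
So 201 of the 216 assignments meet the threshold.

201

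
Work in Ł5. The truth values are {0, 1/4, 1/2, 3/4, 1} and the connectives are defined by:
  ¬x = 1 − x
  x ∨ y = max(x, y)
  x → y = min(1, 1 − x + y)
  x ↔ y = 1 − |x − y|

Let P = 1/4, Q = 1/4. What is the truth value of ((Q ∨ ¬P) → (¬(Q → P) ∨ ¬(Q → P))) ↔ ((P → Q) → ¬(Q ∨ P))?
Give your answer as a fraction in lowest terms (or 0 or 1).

¬P = ¬1/4 = 3/4
Q ∨ ¬P = 1/4 ∨ 3/4 = 3/4
Q → P = 1/4 → 1/4 = 1
¬(Q → P) = ¬1 = 0
Q → P = 1/4 → 1/4 = 1
¬(Q → P) = ¬1 = 0
¬(Q → P) ∨ ¬(Q → P) = 0 ∨ 0 = 0
(Q ∨ ¬P) → (¬(Q → P) ∨ ¬(Q → P)) = 3/4 → 0 = 1/4
P → Q = 1/4 → 1/4 = 1
Q ∨ P = 1/4 ∨ 1/4 = 1/4
¬(Q ∨ P) = ¬1/4 = 3/4
(P → Q) → ¬(Q ∨ P) = 1 → 3/4 = 3/4
((Q ∨ ¬P) → (¬(Q → P) ∨ ¬(Q → P))) ↔ ((P → Q) → ¬(Q ∨ P)) = 1/4 ↔ 3/4 = 1/2

1/2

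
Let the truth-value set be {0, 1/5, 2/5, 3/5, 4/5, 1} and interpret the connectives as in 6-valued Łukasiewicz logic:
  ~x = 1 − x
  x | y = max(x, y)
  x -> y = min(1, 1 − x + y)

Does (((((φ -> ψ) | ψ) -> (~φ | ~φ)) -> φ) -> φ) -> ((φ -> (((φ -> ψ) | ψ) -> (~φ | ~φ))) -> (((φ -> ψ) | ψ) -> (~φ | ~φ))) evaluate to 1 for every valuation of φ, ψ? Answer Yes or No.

Yes

At φ = 1, ψ = 2/5, for instance:
φ -> ψ = 1 -> 2/5 = 2/5
(φ -> ψ) | ψ = 2/5 | 2/5 = 2/5
~φ = ~1 = 0
~φ = ~1 = 0
~φ | ~φ = 0 | 0 = 0
((φ -> ψ) | ψ) -> (~φ | ~φ) = 2/5 -> 0 = 3/5
(((φ -> ψ) | ψ) -> (~φ | ~φ)) -> φ = 3/5 -> 1 = 1
((((φ -> ψ) | ψ) -> (~φ | ~φ)) -> φ) -> φ = 1 -> 1 = 1
φ -> (((φ -> ψ) | ψ) -> (~φ | ~φ)) = 1 -> 3/5 = 3/5
(φ -> (((φ -> ψ) | ψ) -> (~φ | ~φ))) -> (((φ -> ψ) | ψ) -> (~φ | ~φ)) = 3/5 -> 3/5 = 1
(((((φ -> ψ) | ψ) -> (~φ | ~φ)) -> φ) -> φ) -> ((φ -> (((φ -> ψ) | ψ) -> (~φ | ~φ))) -> (((φ -> ψ) | ψ) -> (~φ | ~φ))) = 1 -> 1 = 1
and checking the remaining 35 assignments likewise gives ≥ 1 in every case.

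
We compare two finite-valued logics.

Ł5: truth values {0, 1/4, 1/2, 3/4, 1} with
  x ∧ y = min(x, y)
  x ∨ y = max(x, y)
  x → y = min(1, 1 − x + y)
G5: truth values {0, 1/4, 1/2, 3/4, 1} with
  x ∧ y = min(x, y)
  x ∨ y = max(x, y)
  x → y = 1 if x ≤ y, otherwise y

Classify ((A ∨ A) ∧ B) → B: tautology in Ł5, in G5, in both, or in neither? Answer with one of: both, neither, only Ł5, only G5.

In Ł5: every assignment gives 1 — tautology.
In G5: every assignment gives 1 — tautology.

both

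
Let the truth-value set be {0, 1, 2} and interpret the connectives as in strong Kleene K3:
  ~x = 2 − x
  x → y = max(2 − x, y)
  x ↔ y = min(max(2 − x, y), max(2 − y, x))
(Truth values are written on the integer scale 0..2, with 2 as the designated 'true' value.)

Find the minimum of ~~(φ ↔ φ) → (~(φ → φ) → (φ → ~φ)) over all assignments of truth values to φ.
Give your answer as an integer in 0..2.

1

Take φ = 1:
φ ↔ φ = 1 ↔ 1 = 1
~(φ ↔ φ) = ~1 = 1
~~(φ ↔ φ) = ~1 = 1
φ → φ = 1 → 1 = 1
~(φ → φ) = ~1 = 1
~φ = ~1 = 1
φ → ~φ = 1 → 1 = 1
~(φ → φ) → (φ → ~φ) = 1 → 1 = 1
~~(φ ↔ φ) → (~(φ → φ) → (φ → ~φ)) = 1 → 1 = 1
No assignment yields a value below 1, so this is the minimum.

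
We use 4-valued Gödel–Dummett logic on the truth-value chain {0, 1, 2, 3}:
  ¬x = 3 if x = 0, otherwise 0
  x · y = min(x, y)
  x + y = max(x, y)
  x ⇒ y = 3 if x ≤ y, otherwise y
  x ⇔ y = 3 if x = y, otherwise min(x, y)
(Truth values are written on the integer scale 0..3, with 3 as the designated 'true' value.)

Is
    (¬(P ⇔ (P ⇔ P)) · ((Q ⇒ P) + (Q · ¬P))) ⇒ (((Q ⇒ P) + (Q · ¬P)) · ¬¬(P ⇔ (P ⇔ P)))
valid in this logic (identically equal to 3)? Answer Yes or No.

Counterexample: take P = 0, Q = 0.
P ⇔ P = 0 ⇔ 0 = 3
P ⇔ (P ⇔ P) = 0 ⇔ 3 = 0
¬(P ⇔ (P ⇔ P)) = ¬0 = 3
Q ⇒ P = 0 ⇒ 0 = 3
¬P = ¬0 = 3
Q · ¬P = 0 · 3 = 0
(Q ⇒ P) + (Q · ¬P) = 3 + 0 = 3
¬(P ⇔ (P ⇔ P)) · ((Q ⇒ P) + (Q · ¬P)) = 3 · 3 = 3
Q ⇒ P = 0 ⇒ 0 = 3
¬P = ¬0 = 3
Q · ¬P = 0 · 3 = 0
(Q ⇒ P) + (Q · ¬P) = 3 + 0 = 3
P ⇔ P = 0 ⇔ 0 = 3
P ⇔ (P ⇔ P) = 0 ⇔ 3 = 0
¬(P ⇔ (P ⇔ P)) = ¬0 = 3
¬¬(P ⇔ (P ⇔ P)) = ¬3 = 0
((Q ⇒ P) + (Q · ¬P)) · ¬¬(P ⇔ (P ⇔ P)) = 3 · 0 = 0
(¬(P ⇔ (P ⇔ P)) · ((Q ⇒ P) + (Q · ¬P))) ⇒ (((Q ⇒ P) + (Q · ¬P)) · ¬¬(P ⇔ (P ⇔ P))) = 3 ⇒ 0 = 0
This gives 0 ≠ 3.

No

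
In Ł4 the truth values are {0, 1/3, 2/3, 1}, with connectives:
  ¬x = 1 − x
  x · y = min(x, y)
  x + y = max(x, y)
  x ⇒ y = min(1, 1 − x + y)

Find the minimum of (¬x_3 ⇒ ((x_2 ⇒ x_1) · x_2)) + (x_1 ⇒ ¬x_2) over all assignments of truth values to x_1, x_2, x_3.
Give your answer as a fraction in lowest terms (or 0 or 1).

2/3

Take x_1 = 1/3, x_2 = 1, x_3 = 0:
¬x_3 = ¬0 = 1
x_2 ⇒ x_1 = 1 ⇒ 1/3 = 1/3
(x_2 ⇒ x_1) · x_2 = 1/3 · 1 = 1/3
¬x_3 ⇒ ((x_2 ⇒ x_1) · x_2) = 1 ⇒ 1/3 = 1/3
¬x_2 = ¬1 = 0
x_1 ⇒ ¬x_2 = 1/3 ⇒ 0 = 2/3
(¬x_3 ⇒ ((x_2 ⇒ x_1) · x_2)) + (x_1 ⇒ ¬x_2) = 1/3 + 2/3 = 2/3
No assignment yields a value below 2/3, so this is the minimum.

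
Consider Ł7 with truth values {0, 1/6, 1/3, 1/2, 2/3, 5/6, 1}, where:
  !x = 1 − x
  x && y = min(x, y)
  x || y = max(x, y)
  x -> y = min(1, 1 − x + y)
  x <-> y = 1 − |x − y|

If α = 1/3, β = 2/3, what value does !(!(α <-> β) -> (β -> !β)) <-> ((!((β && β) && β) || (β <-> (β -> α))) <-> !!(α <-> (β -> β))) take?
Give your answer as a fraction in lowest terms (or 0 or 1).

α <-> β = 1/3 <-> 2/3 = 2/3
!(α <-> β) = !2/3 = 1/3
!β = !2/3 = 1/3
β -> !β = 2/3 -> 1/3 = 2/3
!(α <-> β) -> (β -> !β) = 1/3 -> 2/3 = 1
!(!(α <-> β) -> (β -> !β)) = !1 = 0
β && β = 2/3 && 2/3 = 2/3
(β && β) && β = 2/3 && 2/3 = 2/3
!((β && β) && β) = !2/3 = 1/3
β -> α = 2/3 -> 1/3 = 2/3
β <-> (β -> α) = 2/3 <-> 2/3 = 1
!((β && β) && β) || (β <-> (β -> α)) = 1/3 || 1 = 1
β -> β = 2/3 -> 2/3 = 1
α <-> (β -> β) = 1/3 <-> 1 = 1/3
!(α <-> (β -> β)) = !1/3 = 2/3
!!(α <-> (β -> β)) = !2/3 = 1/3
(!((β && β) && β) || (β <-> (β -> α))) <-> !!(α <-> (β -> β)) = 1 <-> 1/3 = 1/3
!(!(α <-> β) -> (β -> !β)) <-> ((!((β && β) && β) || (β <-> (β -> α))) <-> !!(α <-> (β -> β))) = 0 <-> 1/3 = 2/3

2/3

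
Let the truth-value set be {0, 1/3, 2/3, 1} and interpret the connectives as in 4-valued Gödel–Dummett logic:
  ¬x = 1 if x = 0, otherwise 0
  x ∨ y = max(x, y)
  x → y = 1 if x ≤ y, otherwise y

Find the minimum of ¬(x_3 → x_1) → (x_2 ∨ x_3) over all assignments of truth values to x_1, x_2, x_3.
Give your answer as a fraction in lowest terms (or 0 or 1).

Take x_1 = 0, x_2 = 0, x_3 = 1/3:
x_3 → x_1 = 1/3 → 0 = 0
¬(x_3 → x_1) = ¬0 = 1
x_2 ∨ x_3 = 0 ∨ 1/3 = 1/3
¬(x_3 → x_1) → (x_2 ∨ x_3) = 1 → 1/3 = 1/3
No assignment yields a value below 1/3, so this is the minimum.

1/3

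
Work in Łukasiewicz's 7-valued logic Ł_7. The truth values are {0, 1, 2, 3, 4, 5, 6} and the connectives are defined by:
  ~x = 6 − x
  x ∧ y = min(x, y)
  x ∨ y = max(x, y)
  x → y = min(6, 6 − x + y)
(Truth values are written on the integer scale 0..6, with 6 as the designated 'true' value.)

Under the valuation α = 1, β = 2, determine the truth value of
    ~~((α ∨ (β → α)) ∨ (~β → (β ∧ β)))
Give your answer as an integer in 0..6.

5

β → α = 2 → 1 = 5
α ∨ (β → α) = 1 ∨ 5 = 5
~β = ~2 = 4
β ∧ β = 2 ∧ 2 = 2
~β → (β ∧ β) = 4 → 2 = 4
(α ∨ (β → α)) ∨ (~β → (β ∧ β)) = 5 ∨ 4 = 5
~((α ∨ (β → α)) ∨ (~β → (β ∧ β))) = ~5 = 1
~~((α ∨ (β → α)) ∨ (~β → (β ∧ β))) = ~1 = 5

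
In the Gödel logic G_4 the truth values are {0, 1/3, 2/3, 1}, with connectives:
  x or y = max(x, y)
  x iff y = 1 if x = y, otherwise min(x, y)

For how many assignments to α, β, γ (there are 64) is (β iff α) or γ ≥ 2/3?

value 1: 28 assignments (counts)
value 2/3: 16 assignments (counts)
value 1/3: 14 assignments
value 0: 6 assignments
So 44 of the 64 assignments meet the threshold.

44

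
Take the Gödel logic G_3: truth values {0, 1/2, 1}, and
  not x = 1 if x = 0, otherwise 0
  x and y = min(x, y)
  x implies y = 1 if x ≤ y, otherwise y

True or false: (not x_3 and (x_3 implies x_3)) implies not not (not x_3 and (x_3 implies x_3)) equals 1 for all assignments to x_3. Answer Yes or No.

x_3 = 0 ↦ 1
x_3 = 1/2 ↦ 1
x_3 = 1 ↦ 1
Every assignment gives a value ≥ 1.

Yes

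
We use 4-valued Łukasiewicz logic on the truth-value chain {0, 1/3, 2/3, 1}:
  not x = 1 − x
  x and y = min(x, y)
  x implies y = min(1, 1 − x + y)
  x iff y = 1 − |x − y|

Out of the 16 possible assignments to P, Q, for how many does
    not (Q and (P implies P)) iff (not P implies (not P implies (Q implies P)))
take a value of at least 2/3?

P = 0, Q = 0 ↦ 1  ≥
P = 0, Q = 1/3 ↦ 1  ≥
P = 0, Q = 2/3 ↦ 1  ≥
P = 0, Q = 1 ↦ 1  ≥
P = 1/3, Q = 0 ↦ 1  ≥
P = 1/3, Q = 1/3 ↦ 2/3  ≥
P = 1/3, Q = 2/3 ↦ 1/3  <
P = 1/3, Q = 1 ↦ 0  <
P = 2/3, Q = 0 ↦ 1  ≥
P = 2/3, Q = 1/3 ↦ 2/3  ≥
P = 2/3, Q = 2/3 ↦ 1/3  <
P = 2/3, Q = 1 ↦ 0  <
P = 1, Q = 0 ↦ 1  ≥
P = 1, Q = 1/3 ↦ 2/3  ≥
P = 1, Q = 2/3 ↦ 1/3  <
P = 1, Q = 1 ↦ 0  <
So 10 of the 16 assignments meet the threshold.

10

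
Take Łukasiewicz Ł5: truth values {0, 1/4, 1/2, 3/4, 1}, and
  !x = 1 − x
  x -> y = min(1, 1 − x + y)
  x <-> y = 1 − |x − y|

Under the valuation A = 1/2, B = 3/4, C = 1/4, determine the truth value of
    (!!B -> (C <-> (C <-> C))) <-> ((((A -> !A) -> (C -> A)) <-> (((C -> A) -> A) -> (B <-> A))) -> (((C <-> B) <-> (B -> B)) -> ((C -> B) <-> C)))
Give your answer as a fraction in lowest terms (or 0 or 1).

!B = !3/4 = 1/4
!!B = !1/4 = 3/4
C <-> C = 1/4 <-> 1/4 = 1
C <-> (C <-> C) = 1/4 <-> 1 = 1/4
!!B -> (C <-> (C <-> C)) = 3/4 -> 1/4 = 1/2
!A = !1/2 = 1/2
A -> !A = 1/2 -> 1/2 = 1
C -> A = 1/4 -> 1/2 = 1
(A -> !A) -> (C -> A) = 1 -> 1 = 1
C -> A = 1/4 -> 1/2 = 1
(C -> A) -> A = 1 -> 1/2 = 1/2
B <-> A = 3/4 <-> 1/2 = 3/4
((C -> A) -> A) -> (B <-> A) = 1/2 -> 3/4 = 1
((A -> !A) -> (C -> A)) <-> (((C -> A) -> A) -> (B <-> A)) = 1 <-> 1 = 1
C <-> B = 1/4 <-> 3/4 = 1/2
B -> B = 3/4 -> 3/4 = 1
(C <-> B) <-> (B -> B) = 1/2 <-> 1 = 1/2
C -> B = 1/4 -> 3/4 = 1
(C -> B) <-> C = 1 <-> 1/4 = 1/4
((C <-> B) <-> (B -> B)) -> ((C -> B) <-> C) = 1/2 -> 1/4 = 3/4
(((A -> !A) -> (C -> A)) <-> (((C -> A) -> A) -> (B <-> A))) -> (((C <-> B) <-> (B -> B)) -> ((C -> B) <-> C)) = 1 -> 3/4 = 3/4
(!!B -> (C <-> (C <-> C))) <-> ((((A -> !A) -> (C -> A)) <-> (((C -> A) -> A) -> (B <-> A))) -> (((C <-> B) <-> (B -> B)) -> ((C -> B) <-> C))) = 1/2 <-> 3/4 = 3/4

3/4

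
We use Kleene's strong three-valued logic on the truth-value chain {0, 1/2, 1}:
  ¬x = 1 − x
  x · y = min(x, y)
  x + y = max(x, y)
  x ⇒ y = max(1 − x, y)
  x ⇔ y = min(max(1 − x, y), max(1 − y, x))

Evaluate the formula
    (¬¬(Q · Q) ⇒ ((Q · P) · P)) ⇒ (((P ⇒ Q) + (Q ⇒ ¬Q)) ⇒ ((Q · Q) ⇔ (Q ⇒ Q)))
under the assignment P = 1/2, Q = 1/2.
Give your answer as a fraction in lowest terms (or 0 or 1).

1/2

Q · Q = 1/2 · 1/2 = 1/2
¬(Q · Q) = ¬1/2 = 1/2
¬¬(Q · Q) = ¬1/2 = 1/2
Q · P = 1/2 · 1/2 = 1/2
(Q · P) · P = 1/2 · 1/2 = 1/2
¬¬(Q · Q) ⇒ ((Q · P) · P) = 1/2 ⇒ 1/2 = 1/2
P ⇒ Q = 1/2 ⇒ 1/2 = 1/2
¬Q = ¬1/2 = 1/2
Q ⇒ ¬Q = 1/2 ⇒ 1/2 = 1/2
(P ⇒ Q) + (Q ⇒ ¬Q) = 1/2 + 1/2 = 1/2
Q · Q = 1/2 · 1/2 = 1/2
Q ⇒ Q = 1/2 ⇒ 1/2 = 1/2
(Q · Q) ⇔ (Q ⇒ Q) = 1/2 ⇔ 1/2 = 1/2
((P ⇒ Q) + (Q ⇒ ¬Q)) ⇒ ((Q · Q) ⇔ (Q ⇒ Q)) = 1/2 ⇒ 1/2 = 1/2
(¬¬(Q · Q) ⇒ ((Q · P) · P)) ⇒ (((P ⇒ Q) + (Q ⇒ ¬Q)) ⇒ ((Q · Q) ⇔ (Q ⇒ Q))) = 1/2 ⇒ 1/2 = 1/2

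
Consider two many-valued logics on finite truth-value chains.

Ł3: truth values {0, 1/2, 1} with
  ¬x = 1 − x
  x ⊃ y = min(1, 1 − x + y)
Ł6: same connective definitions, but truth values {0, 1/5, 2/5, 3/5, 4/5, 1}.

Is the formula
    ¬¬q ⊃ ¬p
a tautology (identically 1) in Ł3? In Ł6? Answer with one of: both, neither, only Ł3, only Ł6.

neither

In Ł3: at p = 1/2, q = 1 the value is 1/2 — not a tautology.
In Ł6: at p = 1/5, q = 1 the value is 4/5 — not a tautology.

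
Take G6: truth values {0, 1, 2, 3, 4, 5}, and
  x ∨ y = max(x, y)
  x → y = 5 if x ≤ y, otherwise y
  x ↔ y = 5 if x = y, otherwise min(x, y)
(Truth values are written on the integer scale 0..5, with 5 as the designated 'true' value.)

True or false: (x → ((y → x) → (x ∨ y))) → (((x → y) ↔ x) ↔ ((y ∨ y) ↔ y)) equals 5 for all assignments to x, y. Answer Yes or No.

No

Counterexample: take x = 0, y = 0.
y → x = 0 → 0 = 5
x ∨ y = 0 ∨ 0 = 0
(y → x) → (x ∨ y) = 5 → 0 = 0
x → ((y → x) → (x ∨ y)) = 0 → 0 = 5
x → y = 0 → 0 = 5
(x → y) ↔ x = 5 ↔ 0 = 0
y ∨ y = 0 ∨ 0 = 0
(y ∨ y) ↔ y = 0 ↔ 0 = 5
((x → y) ↔ x) ↔ ((y ∨ y) ↔ y) = 0 ↔ 5 = 0
(x → ((y → x) → (x ∨ y))) → (((x → y) ↔ x) ↔ ((y ∨ y) ↔ y)) = 5 → 0 = 0
This gives 0 ≠ 5.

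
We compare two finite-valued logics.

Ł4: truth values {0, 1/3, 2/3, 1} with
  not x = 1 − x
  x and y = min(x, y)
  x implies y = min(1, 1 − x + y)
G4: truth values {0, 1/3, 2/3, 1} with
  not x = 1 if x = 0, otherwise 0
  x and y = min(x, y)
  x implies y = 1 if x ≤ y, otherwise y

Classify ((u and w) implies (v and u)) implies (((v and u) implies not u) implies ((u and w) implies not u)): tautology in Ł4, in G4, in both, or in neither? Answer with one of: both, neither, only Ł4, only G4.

both

In Ł4: every assignment gives 1 — tautology.
In G4: every assignment gives 1 — tautology.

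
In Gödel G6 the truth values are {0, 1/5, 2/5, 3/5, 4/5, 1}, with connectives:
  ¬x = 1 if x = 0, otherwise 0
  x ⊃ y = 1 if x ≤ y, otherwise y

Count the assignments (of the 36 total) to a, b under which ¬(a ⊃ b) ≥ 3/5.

value 1: 5 assignments (counts)
value 0: 31 assignments
So 5 of the 36 assignments meet the threshold.

5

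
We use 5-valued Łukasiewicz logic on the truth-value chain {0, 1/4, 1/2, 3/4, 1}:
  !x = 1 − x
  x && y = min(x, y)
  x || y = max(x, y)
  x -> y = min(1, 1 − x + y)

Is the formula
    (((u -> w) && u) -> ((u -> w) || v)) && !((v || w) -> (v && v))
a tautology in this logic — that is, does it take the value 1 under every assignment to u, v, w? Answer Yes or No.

Counterexample: take u = 0, v = 0, w = 0.
u -> w = 0 -> 0 = 1
(u -> w) && u = 1 && 0 = 0
u -> w = 0 -> 0 = 1
(u -> w) || v = 1 || 0 = 1
((u -> w) && u) -> ((u -> w) || v) = 0 -> 1 = 1
v || w = 0 || 0 = 0
v && v = 0 && 0 = 0
(v || w) -> (v && v) = 0 -> 0 = 1
!((v || w) -> (v && v)) = !1 = 0
(((u -> w) && u) -> ((u -> w) || v)) && !((v || w) -> (v && v)) = 1 && 0 = 0
This gives 0 ≠ 1.

No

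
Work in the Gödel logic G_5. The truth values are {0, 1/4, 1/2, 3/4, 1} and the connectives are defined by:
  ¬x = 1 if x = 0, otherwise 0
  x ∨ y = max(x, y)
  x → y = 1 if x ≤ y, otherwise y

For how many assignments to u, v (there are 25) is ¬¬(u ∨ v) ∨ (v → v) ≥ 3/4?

value 1: 25 assignments (counts)
So 25 of the 25 assignments meet the threshold.

25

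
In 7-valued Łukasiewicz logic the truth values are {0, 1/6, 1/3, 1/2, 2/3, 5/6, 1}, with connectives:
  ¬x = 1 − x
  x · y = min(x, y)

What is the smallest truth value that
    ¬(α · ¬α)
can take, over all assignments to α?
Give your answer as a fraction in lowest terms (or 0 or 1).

1/2

Take α = 1/2:
¬α = ¬1/2 = 1/2
α · ¬α = 1/2 · 1/2 = 1/2
¬(α · ¬α) = ¬1/2 = 1/2
No assignment yields a value below 1/2, so this is the minimum.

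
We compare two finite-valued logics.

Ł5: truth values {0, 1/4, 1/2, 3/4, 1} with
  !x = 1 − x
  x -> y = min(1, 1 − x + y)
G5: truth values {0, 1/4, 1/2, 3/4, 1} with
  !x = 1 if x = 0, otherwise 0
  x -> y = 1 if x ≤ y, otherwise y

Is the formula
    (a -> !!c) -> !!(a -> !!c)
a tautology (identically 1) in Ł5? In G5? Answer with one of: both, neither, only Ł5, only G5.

both

In Ł5: every assignment gives 1 — tautology.
In G5: every assignment gives 1 — tautology.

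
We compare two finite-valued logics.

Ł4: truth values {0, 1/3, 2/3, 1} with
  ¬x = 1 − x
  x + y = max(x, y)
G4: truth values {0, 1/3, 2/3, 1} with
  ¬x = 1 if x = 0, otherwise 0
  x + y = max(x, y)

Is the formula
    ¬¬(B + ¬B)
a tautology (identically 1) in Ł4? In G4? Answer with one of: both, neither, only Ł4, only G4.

In Ł4: at B = 1/3 the value is 2/3 — not a tautology.
In G4: every assignment gives 1 — tautology.

only G4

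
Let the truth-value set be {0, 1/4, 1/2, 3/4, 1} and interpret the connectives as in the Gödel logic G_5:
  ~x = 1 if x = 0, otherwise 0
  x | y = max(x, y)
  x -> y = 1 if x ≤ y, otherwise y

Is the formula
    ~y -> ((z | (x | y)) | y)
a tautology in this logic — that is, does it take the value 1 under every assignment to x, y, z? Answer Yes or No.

Counterexample: take x = 0, y = 0, z = 0.
~y = ~0 = 1
x | y = 0 | 0 = 0
z | (x | y) = 0 | 0 = 0
(z | (x | y)) | y = 0 | 0 = 0
~y -> ((z | (x | y)) | y) = 1 -> 0 = 0
This gives 0 ≠ 1.

No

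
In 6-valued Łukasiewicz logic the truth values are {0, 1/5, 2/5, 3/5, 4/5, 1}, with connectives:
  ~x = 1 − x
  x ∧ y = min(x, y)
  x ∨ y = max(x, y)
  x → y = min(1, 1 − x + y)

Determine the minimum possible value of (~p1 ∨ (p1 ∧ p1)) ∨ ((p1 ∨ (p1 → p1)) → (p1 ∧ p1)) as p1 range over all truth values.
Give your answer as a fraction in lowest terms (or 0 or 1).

3/5

Take p1 = 2/5:
~p1 = ~2/5 = 3/5
p1 ∧ p1 = 2/5 ∧ 2/5 = 2/5
~p1 ∨ (p1 ∧ p1) = 3/5 ∨ 2/5 = 3/5
p1 → p1 = 2/5 → 2/5 = 1
p1 ∨ (p1 → p1) = 2/5 ∨ 1 = 1
p1 ∧ p1 = 2/5 ∧ 2/5 = 2/5
(p1 ∨ (p1 → p1)) → (p1 ∧ p1) = 1 → 2/5 = 2/5
(~p1 ∨ (p1 ∧ p1)) ∨ ((p1 ∨ (p1 → p1)) → (p1 ∧ p1)) = 3/5 ∨ 2/5 = 3/5
No assignment yields a value below 3/5, so this is the minimum.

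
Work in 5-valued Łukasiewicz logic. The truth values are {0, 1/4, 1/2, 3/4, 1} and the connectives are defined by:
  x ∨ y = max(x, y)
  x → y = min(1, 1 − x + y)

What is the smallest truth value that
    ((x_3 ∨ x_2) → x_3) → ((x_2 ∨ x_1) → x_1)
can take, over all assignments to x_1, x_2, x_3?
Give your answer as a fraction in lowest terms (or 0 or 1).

Take x_1 = 0, x_2 = 1, x_3 = 1:
x_3 ∨ x_2 = 1 ∨ 1 = 1
(x_3 ∨ x_2) → x_3 = 1 → 1 = 1
x_2 ∨ x_1 = 1 ∨ 0 = 1
(x_2 ∨ x_1) → x_1 = 1 → 0 = 0
((x_3 ∨ x_2) → x_3) → ((x_2 ∨ x_1) → x_1) = 1 → 0 = 0
No assignment yields a value below 0, so this is the minimum.

0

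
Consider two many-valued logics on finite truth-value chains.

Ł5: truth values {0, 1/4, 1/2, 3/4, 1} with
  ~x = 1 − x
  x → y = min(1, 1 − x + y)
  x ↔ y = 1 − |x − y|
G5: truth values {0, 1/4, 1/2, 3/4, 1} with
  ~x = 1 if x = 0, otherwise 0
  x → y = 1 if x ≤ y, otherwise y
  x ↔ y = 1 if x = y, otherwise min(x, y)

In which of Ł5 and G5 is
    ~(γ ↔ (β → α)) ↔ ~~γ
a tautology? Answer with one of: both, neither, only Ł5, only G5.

In Ł5: at α = 0, β = 0, γ = 0 the value is 0 — not a tautology.
In G5: at α = 0, β = 0, γ = 0 the value is 0 — not a tautology.

neither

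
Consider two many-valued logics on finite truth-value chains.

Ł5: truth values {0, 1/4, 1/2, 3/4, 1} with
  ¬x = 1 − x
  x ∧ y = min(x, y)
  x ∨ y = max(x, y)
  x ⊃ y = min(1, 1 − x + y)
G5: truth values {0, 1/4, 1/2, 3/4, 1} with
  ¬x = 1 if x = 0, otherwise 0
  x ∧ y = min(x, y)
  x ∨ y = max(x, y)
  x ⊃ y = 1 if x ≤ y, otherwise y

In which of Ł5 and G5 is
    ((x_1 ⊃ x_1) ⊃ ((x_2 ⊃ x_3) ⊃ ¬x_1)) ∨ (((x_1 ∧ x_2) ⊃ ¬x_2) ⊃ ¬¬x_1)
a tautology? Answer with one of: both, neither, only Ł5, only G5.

only G5

In Ł5: at x_1 = 1/4, x_2 = 0, x_3 = 0 the value is 3/4 — not a tautology.
In G5: every assignment gives 1 — tautology.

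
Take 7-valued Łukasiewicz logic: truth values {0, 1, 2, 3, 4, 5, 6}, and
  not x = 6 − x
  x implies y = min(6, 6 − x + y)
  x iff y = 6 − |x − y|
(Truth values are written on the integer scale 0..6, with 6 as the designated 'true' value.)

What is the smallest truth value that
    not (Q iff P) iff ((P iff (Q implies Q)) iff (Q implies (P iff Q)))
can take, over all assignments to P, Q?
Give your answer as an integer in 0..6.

0

Take P = 6, Q = 6:
Q iff P = 6 iff 6 = 6
not (Q iff P) = not 6 = 0
Q implies Q = 6 implies 6 = 6
P iff (Q implies Q) = 6 iff 6 = 6
P iff Q = 6 iff 6 = 6
Q implies (P iff Q) = 6 implies 6 = 6
(P iff (Q implies Q)) iff (Q implies (P iff Q)) = 6 iff 6 = 6
not (Q iff P) iff ((P iff (Q implies Q)) iff (Q implies (P iff Q))) = 0 iff 6 = 0
No assignment yields a value below 0, so this is the minimum.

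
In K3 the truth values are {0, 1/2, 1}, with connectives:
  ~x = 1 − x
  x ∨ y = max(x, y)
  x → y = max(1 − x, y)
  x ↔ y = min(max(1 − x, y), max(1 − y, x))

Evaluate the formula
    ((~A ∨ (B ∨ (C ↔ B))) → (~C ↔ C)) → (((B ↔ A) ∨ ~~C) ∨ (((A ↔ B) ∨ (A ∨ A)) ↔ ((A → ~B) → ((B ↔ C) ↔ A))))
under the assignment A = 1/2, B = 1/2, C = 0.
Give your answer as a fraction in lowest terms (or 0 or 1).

1/2

~A = ~1/2 = 1/2
C ↔ B = 0 ↔ 1/2 = 1/2
B ∨ (C ↔ B) = 1/2 ∨ 1/2 = 1/2
~A ∨ (B ∨ (C ↔ B)) = 1/2 ∨ 1/2 = 1/2
~C = ~0 = 1
~C ↔ C = 1 ↔ 0 = 0
(~A ∨ (B ∨ (C ↔ B))) → (~C ↔ C) = 1/2 → 0 = 1/2
B ↔ A = 1/2 ↔ 1/2 = 1/2
~C = ~0 = 1
~~C = ~1 = 0
(B ↔ A) ∨ ~~C = 1/2 ∨ 0 = 1/2
A ↔ B = 1/2 ↔ 1/2 = 1/2
A ∨ A = 1/2 ∨ 1/2 = 1/2
(A ↔ B) ∨ (A ∨ A) = 1/2 ∨ 1/2 = 1/2
~B = ~1/2 = 1/2
A → ~B = 1/2 → 1/2 = 1/2
B ↔ C = 1/2 ↔ 0 = 1/2
(B ↔ C) ↔ A = 1/2 ↔ 1/2 = 1/2
(A → ~B) → ((B ↔ C) ↔ A) = 1/2 → 1/2 = 1/2
((A ↔ B) ∨ (A ∨ A)) ↔ ((A → ~B) → ((B ↔ C) ↔ A)) = 1/2 ↔ 1/2 = 1/2
((B ↔ A) ∨ ~~C) ∨ (((A ↔ B) ∨ (A ∨ A)) ↔ ((A → ~B) → ((B ↔ C) ↔ A))) = 1/2 ∨ 1/2 = 1/2
((~A ∨ (B ∨ (C ↔ B))) → (~C ↔ C)) → (((B ↔ A) ∨ ~~C) ∨ (((A ↔ B) ∨ (A ∨ A)) ↔ ((A → ~B) → ((B ↔ C) ↔ A)))) = 1/2 → 1/2 = 1/2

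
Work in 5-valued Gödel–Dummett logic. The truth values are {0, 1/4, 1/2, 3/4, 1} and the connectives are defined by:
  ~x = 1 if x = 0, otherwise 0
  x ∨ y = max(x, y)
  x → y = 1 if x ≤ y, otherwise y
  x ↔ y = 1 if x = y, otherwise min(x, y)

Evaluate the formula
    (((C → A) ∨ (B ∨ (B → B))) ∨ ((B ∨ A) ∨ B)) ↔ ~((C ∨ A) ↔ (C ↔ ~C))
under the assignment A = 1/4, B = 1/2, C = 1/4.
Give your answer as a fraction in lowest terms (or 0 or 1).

C → A = 1/4 → 1/4 = 1
B → B = 1/2 → 1/2 = 1
B ∨ (B → B) = 1/2 ∨ 1 = 1
(C → A) ∨ (B ∨ (B → B)) = 1 ∨ 1 = 1
B ∨ A = 1/2 ∨ 1/4 = 1/2
(B ∨ A) ∨ B = 1/2 ∨ 1/2 = 1/2
((C → A) ∨ (B ∨ (B → B))) ∨ ((B ∨ A) ∨ B) = 1 ∨ 1/2 = 1
C ∨ A = 1/4 ∨ 1/4 = 1/4
~C = ~1/4 = 0
C ↔ ~C = 1/4 ↔ 0 = 0
(C ∨ A) ↔ (C ↔ ~C) = 1/4 ↔ 0 = 0
~((C ∨ A) ↔ (C ↔ ~C)) = ~0 = 1
(((C → A) ∨ (B ∨ (B → B))) ∨ ((B ∨ A) ∨ B)) ↔ ~((C ∨ A) ↔ (C ↔ ~C)) = 1 ↔ 1 = 1

1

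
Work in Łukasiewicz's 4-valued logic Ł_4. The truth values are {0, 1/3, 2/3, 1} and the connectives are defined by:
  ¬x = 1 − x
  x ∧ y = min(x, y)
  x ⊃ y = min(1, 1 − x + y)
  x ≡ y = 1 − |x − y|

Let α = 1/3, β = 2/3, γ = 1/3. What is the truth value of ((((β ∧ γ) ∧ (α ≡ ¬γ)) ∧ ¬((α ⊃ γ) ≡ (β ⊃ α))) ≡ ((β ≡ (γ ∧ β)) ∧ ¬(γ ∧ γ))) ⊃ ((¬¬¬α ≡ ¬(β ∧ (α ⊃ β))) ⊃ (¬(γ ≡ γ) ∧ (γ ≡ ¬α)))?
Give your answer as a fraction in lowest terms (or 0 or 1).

β ∧ γ = 2/3 ∧ 1/3 = 1/3
¬γ = ¬1/3 = 2/3
α ≡ ¬γ = 1/3 ≡ 2/3 = 2/3
(β ∧ γ) ∧ (α ≡ ¬γ) = 1/3 ∧ 2/3 = 1/3
α ⊃ γ = 1/3 ⊃ 1/3 = 1
β ⊃ α = 2/3 ⊃ 1/3 = 2/3
(α ⊃ γ) ≡ (β ⊃ α) = 1 ≡ 2/3 = 2/3
¬((α ⊃ γ) ≡ (β ⊃ α)) = ¬2/3 = 1/3
((β ∧ γ) ∧ (α ≡ ¬γ)) ∧ ¬((α ⊃ γ) ≡ (β ⊃ α)) = 1/3 ∧ 1/3 = 1/3
γ ∧ β = 1/3 ∧ 2/3 = 1/3
β ≡ (γ ∧ β) = 2/3 ≡ 1/3 = 2/3
γ ∧ γ = 1/3 ∧ 1/3 = 1/3
¬(γ ∧ γ) = ¬1/3 = 2/3
(β ≡ (γ ∧ β)) ∧ ¬(γ ∧ γ) = 2/3 ∧ 2/3 = 2/3
(((β ∧ γ) ∧ (α ≡ ¬γ)) ∧ ¬((α ⊃ γ) ≡ (β ⊃ α))) ≡ ((β ≡ (γ ∧ β)) ∧ ¬(γ ∧ γ)) = 1/3 ≡ 2/3 = 2/3
¬α = ¬1/3 = 2/3
¬¬α = ¬2/3 = 1/3
¬¬¬α = ¬1/3 = 2/3
α ⊃ β = 1/3 ⊃ 2/3 = 1
β ∧ (α ⊃ β) = 2/3 ∧ 1 = 2/3
¬(β ∧ (α ⊃ β)) = ¬2/3 = 1/3
¬¬¬α ≡ ¬(β ∧ (α ⊃ β)) = 2/3 ≡ 1/3 = 2/3
γ ≡ γ = 1/3 ≡ 1/3 = 1
¬(γ ≡ γ) = ¬1 = 0
¬α = ¬1/3 = 2/3
γ ≡ ¬α = 1/3 ≡ 2/3 = 2/3
¬(γ ≡ γ) ∧ (γ ≡ ¬α) = 0 ∧ 2/3 = 0
(¬¬¬α ≡ ¬(β ∧ (α ⊃ β))) ⊃ (¬(γ ≡ γ) ∧ (γ ≡ ¬α)) = 2/3 ⊃ 0 = 1/3
((((β ∧ γ) ∧ (α ≡ ¬γ)) ∧ ¬((α ⊃ γ) ≡ (β ⊃ α))) ≡ ((β ≡ (γ ∧ β)) ∧ ¬(γ ∧ γ))) ⊃ ((¬¬¬α ≡ ¬(β ∧ (α ⊃ β))) ⊃ (¬(γ ≡ γ) ∧ (γ ≡ ¬α))) = 2/3 ⊃ 1/3 = 2/3

2/3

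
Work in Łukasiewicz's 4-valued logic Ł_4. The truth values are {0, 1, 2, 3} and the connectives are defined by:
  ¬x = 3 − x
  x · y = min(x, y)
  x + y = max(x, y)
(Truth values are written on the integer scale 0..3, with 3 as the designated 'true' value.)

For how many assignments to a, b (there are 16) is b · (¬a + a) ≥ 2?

a = 0, b = 0 ↦ 0  <
a = 0, b = 1 ↦ 1  <
a = 0, b = 2 ↦ 2  ≥
a = 0, b = 3 ↦ 3  ≥
a = 1, b = 0 ↦ 0  <
a = 1, b = 1 ↦ 1  <
a = 1, b = 2 ↦ 2  ≥
a = 1, b = 3 ↦ 2  ≥
a = 2, b = 0 ↦ 0  <
a = 2, b = 1 ↦ 1  <
a = 2, b = 2 ↦ 2  ≥
a = 2, b = 3 ↦ 2  ≥
a = 3, b = 0 ↦ 0  <
a = 3, b = 1 ↦ 1  <
a = 3, b = 2 ↦ 2  ≥
a = 3, b = 3 ↦ 3  ≥
So 8 of the 16 assignments meet the threshold.

8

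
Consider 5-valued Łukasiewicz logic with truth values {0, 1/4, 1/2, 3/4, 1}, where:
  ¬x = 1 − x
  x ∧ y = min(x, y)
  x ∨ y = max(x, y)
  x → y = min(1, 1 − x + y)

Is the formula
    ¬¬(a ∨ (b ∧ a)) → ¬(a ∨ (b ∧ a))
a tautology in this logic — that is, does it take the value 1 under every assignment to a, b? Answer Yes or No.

No

Counterexample: take a = 3/4, b = 0.
b ∧ a = 0 ∧ 3/4 = 0
a ∨ (b ∧ a) = 3/4 ∨ 0 = 3/4
¬(a ∨ (b ∧ a)) = ¬3/4 = 1/4
¬¬(a ∨ (b ∧ a)) = ¬1/4 = 3/4
¬(a ∨ (b ∧ a)) = ¬3/4 = 1/4
¬¬(a ∨ (b ∧ a)) → ¬(a ∨ (b ∧ a)) = 3/4 → 1/4 = 1/2
This gives 1/2 ≠ 1.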